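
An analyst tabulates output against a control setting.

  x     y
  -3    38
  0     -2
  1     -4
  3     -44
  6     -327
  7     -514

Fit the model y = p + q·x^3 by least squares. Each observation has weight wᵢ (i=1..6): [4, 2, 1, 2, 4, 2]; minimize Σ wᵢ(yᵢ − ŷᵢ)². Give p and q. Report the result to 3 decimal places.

p = -2.759, q = -1.495

From the data, Σwᵢ·1 = 15, Σwᵢ·x^3 = 1497, Σwᵢ·x^3·x^3 = 426297.
Right-hand side: Σwᵢ·y = -2280, Σwᵢ·x^3·y = -641616.
So AᵀWA·[p, q]ᵀ = AᵀWy: [[15, 1497]; [1497, 426297]]·[p, q]ᵀ = [-2280, -641616]ᵀ.
Determinant 15·426297 − 1497² = 4153446.
p = ((-2280)·426297 − 1497·(-641616))/4153446 = -636556/230747; q = (15·(-641616) − 1497·(-2280))/4153446 = -345060/230747.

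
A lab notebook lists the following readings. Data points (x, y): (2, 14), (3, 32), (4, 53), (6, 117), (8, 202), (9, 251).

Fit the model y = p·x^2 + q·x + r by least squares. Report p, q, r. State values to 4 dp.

Compute the Gram sums: Σx^2·x^2 = 12306, Σx^2·x = 1556, Σx^2 = 210, Σx·x = 210, Σx = 32, Σ1 = 6.
And Σx^2·y = 38663, Σx·y = 4913, Σy = 669.
MᵀM·[p, q, r]ᵀ = Mᵀy becomes [[12306, 1556, 210]; [1556, 210, 32]; [210, 32, 6]]·[p, q, r]ᵀ = [38663, 4913, 669]ᵀ.
Row-reducing yields p = 10001/3630, q = 4423/1210, r = -8029/1815.

p = 2.7551, q = 3.6554, r = -4.4237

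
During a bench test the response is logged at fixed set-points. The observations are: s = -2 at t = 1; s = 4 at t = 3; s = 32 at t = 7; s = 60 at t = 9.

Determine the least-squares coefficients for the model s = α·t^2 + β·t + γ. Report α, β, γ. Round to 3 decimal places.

Compute the Gram sums: Σt^2·t^2 = 9044, Σt^2·t = 1100, Σt^2 = 140, Σt·t = 140, Σt = 20, Σ1 = 4.
Moment sums: Σt^2·s = 6462, Σt·s = 774, Σs = 94.
Solving the 3×3 system (Gaussian elimination) gives α = 11/12, β = -47/30, γ = -3/4.

α = 0.917, β = -1.567, γ = -0.750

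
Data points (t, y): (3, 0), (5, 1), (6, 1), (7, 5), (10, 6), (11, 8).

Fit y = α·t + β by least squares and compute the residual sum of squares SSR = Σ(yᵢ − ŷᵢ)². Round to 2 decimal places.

SSR = 5.48

Setting ∂/∂α … = 0 gives: 340·α + 42·β = 194;  42·α + 6·β = 21.
(Σt·t = 340, Σt = 42, Σ1 = 6, Σt·y = 194, Σy = 21.)
Determinant 340·6 − 42² = 276.
α = (194·6 − 42·21)/276 = 47/46; β = (340·21 − 42·194)/276 = -84/23.
Residuals: 27/46, -21/46, -34/23, 3/2, -13/23, 19/46; SSR = 126/23.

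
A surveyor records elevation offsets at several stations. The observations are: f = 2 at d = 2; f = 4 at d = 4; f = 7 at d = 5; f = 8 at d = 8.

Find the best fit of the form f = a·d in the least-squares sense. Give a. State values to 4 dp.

a = 1.0917

Sums needed: Σd·d = 109.
Right-hand side: Σd·f = 119.
a = 119/109 = 1.09174.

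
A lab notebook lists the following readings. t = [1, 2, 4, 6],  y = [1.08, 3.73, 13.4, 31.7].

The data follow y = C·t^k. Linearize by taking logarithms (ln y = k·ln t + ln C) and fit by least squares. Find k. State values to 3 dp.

Linearized form: ln y = k·ln t + ln C. From the 4 transformed points,
Σln t = 3.8712, Σ(ln t)² = 5.6127, Σln y = 7.4449, Σln t·ln y = 10.7031.
Equations: 5.6127·k + 3.8712·ln C = 10.7031;  3.8712·k + 4·ln C = 7.4449.
Δ = 5.6127·4 − (3.8712)² = 7.4645; k = (10.7031·4 − 3.8712·7.4449)/7.4645 = 1.87444, ln C = (5.6127·7.4449 − 3.8712·10.7031)/7.4645 = 0.04715.

k = 1.874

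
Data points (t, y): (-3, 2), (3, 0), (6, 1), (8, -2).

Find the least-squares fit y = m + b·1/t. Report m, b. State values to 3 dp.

The normal system XᵀX·[m, b]ᵀ = Xᵀy is [[4, 7/24]; [7/24, 17/64]]·[m, b]ᵀ = [1, -3/4]ᵀ.
Eliminating b: (17/64)·(row 1) − (7/24)·(row 2) gives (563/576)·m = (17/64)·1 − (7/24)·(-3/4) = 31/64, so m = 279/563.
Then b = ((-3/4) − (7/24)·(279/563))/(17/64) = -1896/563.

m = 0.496, b = -3.368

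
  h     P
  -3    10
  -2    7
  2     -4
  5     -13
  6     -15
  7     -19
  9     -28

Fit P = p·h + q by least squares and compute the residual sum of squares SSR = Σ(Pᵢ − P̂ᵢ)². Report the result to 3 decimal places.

SSR = 9.673

Setting ∂/∂p … = 0 gives: 208·p + 24·q = -592;  24·p + 7·q = -62.
Eliminating q: 7·(row 1) − 24·(row 2) gives 880·p = 7·(-592) − 24·(-62) = -2656, so p = -166/55.
Then q = ((-62) − 24·(-166/55))/7 = 82/55.
Residuals: -6/11, -29/55, 6/11, 3/5, 89/55, 7/11, -128/55; SSR = 532/55.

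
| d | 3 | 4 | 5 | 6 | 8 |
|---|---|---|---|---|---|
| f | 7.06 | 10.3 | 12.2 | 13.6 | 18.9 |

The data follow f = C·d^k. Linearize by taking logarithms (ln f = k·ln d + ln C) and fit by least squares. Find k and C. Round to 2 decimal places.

k = 0.96, C = 2.56

With ln fᵢ as the transformed response and ln dᵢ as the regressor:
AᵀA = [[13.2535, 7.9655]; [7.9655, 5]], rhs = [20.1946, 12.3373]ᵀ  (here Σln d = 7.9655, Σ(ln d)² = 13.2535, Σln f = 12.3373, Σln d·ln f = 20.1946).
Δ = 13.2535·5 − (7.9655)² = 2.8177; k = (20.1946·5 − 7.9655·12.3373)/2.8177 = 0.95814, ln C = (13.2535·12.3373 − 7.9655·20.1946)/2.8177 = 0.94103, so C = exp(0.94103) = 2.56261.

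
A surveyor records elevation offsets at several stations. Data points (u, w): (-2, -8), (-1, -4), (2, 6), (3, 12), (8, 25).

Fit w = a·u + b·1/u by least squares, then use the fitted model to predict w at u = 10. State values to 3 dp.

ŵ = 31.995

From the data, Σu·u = 82, Σu·1/u = 5, Σ1/u·1/u = 937/576.
Moment sums: Σu·w = 268, Σ1/u·w = 145/8.
XᵀX·[a, b]ᵀ = Xᵀw becomes [[82, 5]; [5, 937/576]]·[a, b]ᵀ = [268, 145/8]ᵀ.
Eliminating b: (937/576)·(row 1) − 5·(row 2) gives (31217/288)·a = (937/576)·268 − 5·(145/8) = 49729/144, so a = 99458/31217.
Then b = ((145/8) − 5·(99458/31217))/(937/576) = 42120/31217.
At u = 10: ŵ = (99458/31217)·(10) + (42120/31217)·(1/10) = 52568/1643.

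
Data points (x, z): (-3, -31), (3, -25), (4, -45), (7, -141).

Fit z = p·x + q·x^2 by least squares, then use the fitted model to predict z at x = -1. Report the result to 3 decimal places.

With design matrix M, MᵀM = [[83, 407]; [407, 2819]] and Mᵀz = [-1149, -8133]ᵀ.
det = 83·2819 − 407² = 68328.
p = ((-1149)·2819 − 407·(-8133))/68328 = 1975/1898; q = (83·(-8133) − 407·(-1149))/68328 = -5761/1898.
At x = -1: ẑ = (1975/1898)·(-1) + (-5761/1898)·(1) = -3868/949.

ẑ = -4.076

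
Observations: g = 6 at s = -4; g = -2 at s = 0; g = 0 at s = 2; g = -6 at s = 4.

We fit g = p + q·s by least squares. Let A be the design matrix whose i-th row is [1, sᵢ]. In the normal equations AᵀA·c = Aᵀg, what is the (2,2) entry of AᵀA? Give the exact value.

36

Row 2 ↔ basis s, column 2 ↔ basis s, so (AᵀA)_{2,2} = Σᵢ (s)·(s) = (-4)·(-4) + (0)·(0) + (2)·(2) + (4)·(4) = 36.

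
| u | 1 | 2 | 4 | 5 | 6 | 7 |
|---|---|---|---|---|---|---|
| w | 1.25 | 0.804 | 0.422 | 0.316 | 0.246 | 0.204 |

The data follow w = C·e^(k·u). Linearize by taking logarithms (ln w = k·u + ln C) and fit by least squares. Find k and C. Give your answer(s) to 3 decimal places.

k = -0.303, C = 1.534

With ln wᵢ as the transformed response and uᵢ as the regressor:
Over the data: Σu = 25.0000, Σ(u)² = 131.0000, Σln w = -5.0018, Σu·ln w = -28.9662.
Normal system: [[131.0000, 25.0000]; [25.0000, 6]]·[k, ln C]ᵀ = [-28.9662, -5.0018]ᵀ.
Slope k = (n·Σu·ln w − Σu·Σln w)/(n·Σ(u)² − (Σu)²) = (6·-28.9662 − 25.0000·-5.0018)/161.0000 = -0.30280; ln C = (Σln w − k·Σu)/n = 0.42805, so C = exp(0.42805) = 1.53426.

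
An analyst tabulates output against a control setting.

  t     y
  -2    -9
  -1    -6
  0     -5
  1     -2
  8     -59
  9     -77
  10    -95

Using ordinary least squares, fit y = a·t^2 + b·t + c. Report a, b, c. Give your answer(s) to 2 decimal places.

a = -1.04, b = 1.26, c = -3.27

With design matrix M, MᵀM = [[20675, 2233, 251]; [2233, 251, 25]; [251, 25, 7]] and Mᵀy = [-19557, -2093, -253]ᵀ.
Row-reducing yields a = -92611/88872, b = 111767/88872, c = -2105/644.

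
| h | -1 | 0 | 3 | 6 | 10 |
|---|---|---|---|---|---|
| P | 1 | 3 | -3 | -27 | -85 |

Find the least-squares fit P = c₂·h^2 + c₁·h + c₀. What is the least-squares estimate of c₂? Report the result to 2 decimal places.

c₂ = -0.96

Forming XᵀX = [[11378, 1242, 146]; [1242, 146, 18]; [146, 18, 5]] and XᵀP = [-9498, -1022, -111]ᵀ gives XᵀX·[c₂, c₁, c₀]ᵀ = XᵀP.
Row-reducing yields c₂ = -12951/13436, c₁ = 11275/13436, c₀ = 9825/3359.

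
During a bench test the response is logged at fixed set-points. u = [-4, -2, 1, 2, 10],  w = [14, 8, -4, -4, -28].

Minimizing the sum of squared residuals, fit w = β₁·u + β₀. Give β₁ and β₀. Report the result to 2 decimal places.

With design matrix A, AᵀA = [[125, 7]; [7, 5]] and Aᵀw = [-364, -14]ᵀ.
det = 125·5 − 7² = 576.
β₁ = ((-364)·5 − 7·(-14))/576 = -287/96; β₀ = (125·(-14) − 7·(-364))/576 = 133/96.

β₁ = -2.99, β₀ = 1.39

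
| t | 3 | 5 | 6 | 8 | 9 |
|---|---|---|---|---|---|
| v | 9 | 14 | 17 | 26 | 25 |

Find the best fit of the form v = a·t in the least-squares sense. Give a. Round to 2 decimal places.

AᵀA·[a]ᵀ = Aᵀv reads: 215·a = 632.
Hence a = 632 / 215 ≈ 2.93953.

a = 2.94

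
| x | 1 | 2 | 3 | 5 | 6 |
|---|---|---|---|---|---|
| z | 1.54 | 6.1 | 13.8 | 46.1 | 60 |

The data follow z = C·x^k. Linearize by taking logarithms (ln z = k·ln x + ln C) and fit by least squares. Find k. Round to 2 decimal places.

k = 2.08

Taking logs, ln z = k·ln x + ln C, so regress ln z on ln x.
AᵀA = [[7.4881, 5.1930]; [5.1930, 5]], rhs = [17.6384, 12.7899]ᵀ  (here Σln x = 5.1930, Σ(ln x)² = 7.4881, Σln z = 12.7899, Σln x·ln z = 17.6384).
Solving (det = 10.4737): k = 2.07900, ln C = 0.39874.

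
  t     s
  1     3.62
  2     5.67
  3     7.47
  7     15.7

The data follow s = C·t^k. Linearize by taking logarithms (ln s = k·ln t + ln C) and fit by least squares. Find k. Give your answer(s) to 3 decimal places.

k = 0.754

Taking logs, ln s = k·ln t + ln C, so regress ln s on ln t.
Σln t = 3.7377, Σ(ln t)² = 5.4740, Σln s = 7.7862, Σln t·ln s = 8.7703.
Equations: 5.4740·k + 3.7377·ln C = 8.7703;  3.7377·k + 4·ln C = 7.7862.
Δ = 5.4740·4 − (3.7377)² = 7.9257; k = (8.7703·4 − 3.7377·7.7862)/7.9257 = 0.75437, ln C = (5.4740·7.7862 − 3.7377·8.7703)/7.9257 = 1.24166.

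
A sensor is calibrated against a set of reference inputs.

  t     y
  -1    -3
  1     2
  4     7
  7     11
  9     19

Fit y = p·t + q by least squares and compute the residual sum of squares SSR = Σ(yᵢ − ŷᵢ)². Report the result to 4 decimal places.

SSR = 8.7853

XᵀX·[p, q]ᵀ = Xᵀy reads: 148·p + 20·q = 281;  20·p + 5·q = 36.
(Σt·t = 148, Σt = 20, Σ1 = 5, Σt·y = 281, Σy = 36.)
det = 148·5 − 20² = 340.
p = (281·5 − 20·36)/340 = 137/68; q = (148·36 − 20·281)/340 = -73/85.
Residuals: -43/340, 287/340, -1/5, -763/340, 587/340; SSR = 2987/340.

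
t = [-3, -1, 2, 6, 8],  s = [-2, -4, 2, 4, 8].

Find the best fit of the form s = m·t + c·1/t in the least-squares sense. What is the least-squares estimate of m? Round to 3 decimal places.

With design matrix A, AᵀA = [[114, 5]; [5, 809/576]] and Aᵀs = [102, 22/3]ᵀ.
Δ = 114·(809/576) − 5² = 12971/96.
m = (102·(809/576) − 5·(22/3))/(12971/96) = 10233/12971; c = (114·(22/3) − 5·102)/(12971/96) = 31296/12971.

m = 0.789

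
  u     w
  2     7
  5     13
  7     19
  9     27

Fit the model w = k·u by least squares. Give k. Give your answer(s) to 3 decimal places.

Compute the Gram sums: Σu·u = 159.
Moment sums: Σu·w = 455.
Normal equations: [[159]]·[k]ᵀ = [455]ᵀ.
Hence k = 455 / 159 ≈ 2.86164.

k = 2.862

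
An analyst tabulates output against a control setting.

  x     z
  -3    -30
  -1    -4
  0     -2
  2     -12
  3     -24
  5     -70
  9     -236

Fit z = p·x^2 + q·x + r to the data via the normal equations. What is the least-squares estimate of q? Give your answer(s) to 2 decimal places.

Sums needed: Σx^2·x^2 = 7365, Σx^2·x = 861, Σx^2 = 129, Σx·x = 129, Σx = 15, Σ1 = 7.
Right-hand side: Σx^2·z = -21404, Σx·z = -2476, Σz = -378.
AᵀA·[p, q, r]ᵀ = Aᵀz becomes [[7365, 861, 129]; [861, 129, 15]; [129, 15, 7]]·[p, q, r]ᵀ = [-21404, -2476, -378]ᵀ.
Inverting the 3×3 Gram matrix, [p, q, r]ᵀ = [-82547/27489, 769/833, -5854/9163]ᵀ.

q = 0.92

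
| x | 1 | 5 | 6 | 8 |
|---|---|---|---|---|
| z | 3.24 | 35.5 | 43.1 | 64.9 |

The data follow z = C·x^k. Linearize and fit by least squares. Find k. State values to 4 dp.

Linearized form: ln z = k·ln x + ln C. From the 4 transformed points,
AᵀA = [[10.1248, 5.4806]; [5.4806, 4]], rhs = [21.1655, 12.6815]ᵀ  (here Σln x = 5.4806, Σ(ln x)² = 10.1248, Σln z = 12.6815, Σln x·ln z = 21.1655).
Δ = 10.1248·4 − (5.4806)² = 10.4617; k = (21.1655·4 − 5.4806·12.6815)/10.4617 = 1.44903, ln C = (10.1248·12.6815 − 5.4806·21.1655)/10.4617 = 1.18497.

k = 1.4490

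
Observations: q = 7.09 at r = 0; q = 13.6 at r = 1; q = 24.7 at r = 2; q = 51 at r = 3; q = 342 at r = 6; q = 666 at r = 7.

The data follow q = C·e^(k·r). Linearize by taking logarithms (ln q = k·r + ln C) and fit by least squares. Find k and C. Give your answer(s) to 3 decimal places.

Let Y = ln q. Fitting Y = k·r + ln C by least squares:
Σr = 19.0000, Σ(r)² = 99.0000, Σln q = 24.0435, Σr·ln q = 101.3370.
Equations: 99.0000·k + 19.0000·ln C = 101.3370;  19.0000·k + 6·ln C = 24.0435.
Solving (det = 233.0000): k = 0.64891, ln C = 1.95237, so C = exp(1.95237) = 7.04533.

k = 0.649, C = 7.045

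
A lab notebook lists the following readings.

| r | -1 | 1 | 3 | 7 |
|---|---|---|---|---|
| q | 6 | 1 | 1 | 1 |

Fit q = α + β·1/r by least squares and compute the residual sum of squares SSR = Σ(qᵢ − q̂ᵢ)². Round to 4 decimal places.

Sums needed: Σ1 = 4, Σ1/r = 10/21, Σ1/r·1/r = 940/441.
Moment sums: Σq = 9, Σ1/r·q = -95/21.
Eliminating β: (940/441)·(row 1) − (10/21)·(row 2) gives (1220/147)·α = (940/441)·9 − (10/21)·(-95/21) = 9410/441, so α = 941/366.
Then β = ((-95/21) − (10/21)·(941/366))/(940/441) = -329/122.
Residuals: 134/183, 206/183, -41/61, -217/183; SSR = 670/183.

SSR = 3.6612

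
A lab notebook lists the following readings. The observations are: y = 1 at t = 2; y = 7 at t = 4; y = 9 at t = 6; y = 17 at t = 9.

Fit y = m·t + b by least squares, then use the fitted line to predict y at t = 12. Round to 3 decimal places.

The normal system AᵀA·[m, b]ᵀ = Aᵀy is [[137, 21]; [21, 4]]·[m, b]ᵀ = [237, 34]ᵀ.
Eliminating b: 4·(row 1) − 21·(row 2) gives 107·m = 4·237 − 21·34 = 234, so m = 234/107.
Then b = (34 − 21·(234/107))/4 = -319/107.
At t = 12: ŷ = (234/107)·(12) + (-319/107)·(1) = 2489/107.

ŷ = 23.262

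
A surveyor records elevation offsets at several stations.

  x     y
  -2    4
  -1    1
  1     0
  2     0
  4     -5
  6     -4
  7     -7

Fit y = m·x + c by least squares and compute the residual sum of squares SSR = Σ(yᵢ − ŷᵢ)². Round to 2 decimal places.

The normal system AᵀA·[m, c]ᵀ = Aᵀy is [[111, 17]; [17, 7]]·[m, c]ᵀ = [-102, -11]ᵀ.
Δ = 111·7 − 17² = 488.
m = ((-102)·7 − 17·(-11))/488 = -527/488; c = (111·(-11) − 17·(-102))/488 = 513/488.
Residuals: 385/488, -69/61, 7/244, 541/488, -845/488, 697/488, -30/61; SSR = 4105/488.

SSR = 8.41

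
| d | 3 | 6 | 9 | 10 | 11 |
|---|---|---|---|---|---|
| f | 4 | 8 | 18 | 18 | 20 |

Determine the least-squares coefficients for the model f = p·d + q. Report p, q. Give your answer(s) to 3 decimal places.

p = 2.140, q = -3.093

From the data, Σd·d = 347, Σd = 39, Σ1 = 5.
Moment sums: Σd·f = 622, Σf = 68.
XᵀX·[p, q]ᵀ = Xᵀf becomes [[347, 39]; [39, 5]]·[p, q]ᵀ = [622, 68]ᵀ.
det = 347·5 − 39² = 214.
p = (622·5 − 39·68)/214 = 229/107; q = (347·68 − 39·622)/214 = -331/107.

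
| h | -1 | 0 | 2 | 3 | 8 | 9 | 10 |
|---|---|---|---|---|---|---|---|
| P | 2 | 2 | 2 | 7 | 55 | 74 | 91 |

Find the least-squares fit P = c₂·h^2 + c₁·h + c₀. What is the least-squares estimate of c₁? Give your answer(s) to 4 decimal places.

c₁ = -1.1744

With design matrix A, AᵀA = [[20755, 2275, 259]; [2275, 259, 31]; [259, 31, 7]] and AᵀP = [18687, 2039, 233]ᵀ.
Row-reducing yields c₂ = 25993/25494, c₁ = -4277/3642, c₀ = 1388/1821.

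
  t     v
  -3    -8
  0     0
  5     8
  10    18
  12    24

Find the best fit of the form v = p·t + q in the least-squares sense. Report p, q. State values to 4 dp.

Normal-equation sums: Σt·t = 278, Σt = 24, Σ1 = 5.
Right-hand side: Σt·v = 532, Σv = 42.
MᵀM·[p, q]ᵀ = Mᵀv becomes [[278, 24]; [24, 5]]·[p, q]ᵀ = [532, 42]ᵀ.
Δ = 278·5 − 24² = 814.
p = (532·5 − 24·42)/814 = 826/407; q = (278·42 − 24·532)/814 = -546/407.

p = 2.0295, q = -1.3415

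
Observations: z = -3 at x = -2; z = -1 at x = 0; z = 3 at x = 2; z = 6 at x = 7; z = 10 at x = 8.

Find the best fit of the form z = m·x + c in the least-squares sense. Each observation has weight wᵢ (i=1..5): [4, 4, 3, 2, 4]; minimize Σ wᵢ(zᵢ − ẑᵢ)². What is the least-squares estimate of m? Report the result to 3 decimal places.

m = 1.229

From the data, Σwᵢ·x·x = 382, Σwᵢ·x = 44, Σwᵢ·1 = 17.
Right-hand side: Σwᵢ·x·z = 446, Σwᵢ·z = 45.
Determinant 382·17 − 44² = 4558.
m = (446·17 − 44·45)/4558 = 2801/2279; c = (382·45 − 44·446)/4558 = -1217/2279.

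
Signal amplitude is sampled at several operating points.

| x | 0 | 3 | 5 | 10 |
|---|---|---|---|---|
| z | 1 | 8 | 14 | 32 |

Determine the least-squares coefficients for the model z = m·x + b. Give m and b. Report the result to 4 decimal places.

m = 3.1415, b = -0.3868

From the data, Σx·x = 134, Σx = 18, Σ1 = 4.
Moment sums: Σx·z = 414, Σz = 55.
So AᵀA·[m, b]ᵀ = Aᵀz: [[134, 18]; [18, 4]]·[m, b]ᵀ = [414, 55]ᵀ.
Eliminating b: 4·(row 1) − 18·(row 2) gives 212·m = 4·414 − 18·55 = 666, so m = 333/106.
Then b = (55 − 18·(333/106))/4 = -41/106.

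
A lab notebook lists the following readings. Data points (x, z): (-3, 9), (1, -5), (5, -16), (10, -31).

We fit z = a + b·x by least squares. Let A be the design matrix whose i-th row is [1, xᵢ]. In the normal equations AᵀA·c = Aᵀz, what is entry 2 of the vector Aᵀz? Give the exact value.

Entry 2 ↔ basis x, so (Aᵀz)_{2} = Σᵢ (x)·zᵢ = (-3)·(9) + (1)·(-5) + (5)·(-16) + (10)·(-31) = -422.

-422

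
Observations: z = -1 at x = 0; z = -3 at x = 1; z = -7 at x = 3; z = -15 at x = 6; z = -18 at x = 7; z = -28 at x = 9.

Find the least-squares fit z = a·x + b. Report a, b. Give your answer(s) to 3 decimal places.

a = -2.842, b = 0.316

Entries of AᵀA: Σx·x = 176, Σx = 26, Σ1 = 6.
And Σx·z = -492, Σz = -72.
AᵀA·[a, b]ᵀ = Aᵀz becomes [[176, 26]; [26, 6]]·[a, b]ᵀ = [-492, -72]ᵀ.
Eliminating b: 6·(row 1) − 26·(row 2) gives 380·a = 6·(-492) − 26·(-72) = -1080, so a = -54/19.
Then b = ((-72) − 26·(-54/19))/6 = 6/19.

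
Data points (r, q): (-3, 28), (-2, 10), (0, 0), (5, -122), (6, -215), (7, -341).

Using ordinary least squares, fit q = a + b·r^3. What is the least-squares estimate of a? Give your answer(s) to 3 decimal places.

The normal equations are: 6·a + 649·b = -640;  649·a + 180723·b = -179489.
Determinant 6·180723 − 649² = 663137.
a = ((-640)·180723 − 649·(-179489))/663137 = 825641/663137; b = (6·(-179489) − 649·(-640))/663137 = -661574/663137.

a = 1.245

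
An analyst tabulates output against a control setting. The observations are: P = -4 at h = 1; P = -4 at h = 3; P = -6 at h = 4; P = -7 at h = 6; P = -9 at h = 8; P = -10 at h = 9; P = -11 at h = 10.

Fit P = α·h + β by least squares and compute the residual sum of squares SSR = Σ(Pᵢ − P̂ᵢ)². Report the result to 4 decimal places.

SSR = 1.7115

Entries of MᵀM: Σh·h = 307, Σh = 41, Σ1 = 7.
For MᵀP: Σh·P = -354, ΣP = -51.
MᵀM·[α, β]ᵀ = MᵀP becomes [[307, 41]; [41, 7]]·[α, β]ᵀ = [-354, -51]ᵀ.
Δ = 307·7 − 41² = 468.
α = ((-354)·7 − 41·(-51))/468 = -43/52; β = (307·(-51) − 41·(-354))/468 = -127/52.
Residuals: -19/26, 12/13, -1/4, 21/52, 3/52, -3/26, -15/52; SSR = 89/52.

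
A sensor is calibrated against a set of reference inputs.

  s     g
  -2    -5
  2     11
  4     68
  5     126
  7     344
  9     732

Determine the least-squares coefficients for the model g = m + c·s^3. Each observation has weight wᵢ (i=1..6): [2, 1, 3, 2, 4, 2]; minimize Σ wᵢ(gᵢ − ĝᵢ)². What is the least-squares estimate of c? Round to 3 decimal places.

c = 0.999

MᵀWM·[m, c]ᵀ = MᵀWg reads: 14·m + 3264·c = 3297;  3264·m + 1577208·c = 1583948.
(Σwᵢ·1 = 14, Σwᵢ·s^3 = 3264, Σwᵢ·s^3·s^3 = 1577208, Σwᵢ·g = 3297, Σwᵢ·s^3·g = 1583948.)
det = 14·1577208 − 3264² = 11427216.
m = (3297·1577208 − 3264·1583948)/11427216 = 1252021/476134; c = (14·1583948 − 3264·3297)/11427216 = 1426733/1428402.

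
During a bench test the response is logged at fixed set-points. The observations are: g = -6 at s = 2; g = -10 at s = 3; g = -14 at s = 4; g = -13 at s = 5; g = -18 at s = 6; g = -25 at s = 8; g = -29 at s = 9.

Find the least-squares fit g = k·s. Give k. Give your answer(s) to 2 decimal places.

Compute the Gram sums: Σs·s = 235.
For Xᵀg: Σs·g = -732.
So XᵀX·[k]ᵀ = Xᵀg: [[235]]·[k]ᵀ = [-732]ᵀ.
Hence k = -732 / 235 ≈ -3.11489.

k = -3.11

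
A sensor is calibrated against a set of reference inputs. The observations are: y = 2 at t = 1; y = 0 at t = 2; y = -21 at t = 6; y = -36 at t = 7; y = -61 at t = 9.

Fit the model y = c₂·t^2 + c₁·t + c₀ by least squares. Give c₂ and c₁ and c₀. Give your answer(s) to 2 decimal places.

c₂ = -0.98, c₁ = 1.95, c₀ = 0.68

Compute the Gram sums: Σt^2·t^2 = 10275, Σt^2·t = 1297, Σt^2 = 171, Σt·t = 171, Σt = 25, Σ1 = 5.
Right-hand side: Σt^2·y = -7459, Σt·y = -925, Σy = -116.
Inverting the 3×3 Gram matrix, [c₂, c₁, c₀]ᵀ = [-299/304, 593/304, 13/19]ᵀ.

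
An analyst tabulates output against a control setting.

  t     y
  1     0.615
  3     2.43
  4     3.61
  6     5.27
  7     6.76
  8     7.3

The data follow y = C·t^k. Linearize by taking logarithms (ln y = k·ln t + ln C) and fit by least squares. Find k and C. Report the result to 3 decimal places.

k = 1.201, C = 0.635

Linearized form: ln y = k·ln t + ln C. From the 6 transformed points,
Σln t = 8.3020, Σ(ln t)² = 14.4498, Σln y = 7.2464, Σln t·ln y = 13.5854.
Equations: 14.4498·k + 8.3020·ln C = 13.5854;  8.3020·k + 6·ln C = 7.2464.
Δ = 14.4498·6 − (8.3020)² = 17.7753; k = (13.5854·6 − 8.3020·7.2464)/17.7753 = 1.20124, ln C = (14.4498·7.2464 − 8.3020·13.5854)/17.7753 = -0.45438, so C = exp(-0.45438) = 0.63484.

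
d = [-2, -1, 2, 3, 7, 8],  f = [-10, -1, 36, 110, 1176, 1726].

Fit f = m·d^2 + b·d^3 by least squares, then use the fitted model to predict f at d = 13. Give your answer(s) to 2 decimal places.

f̂ = 7058.67

XᵀX·[m, b]ᵀ = Xᵀf reads: 6611·m + 49817·b = 169181;  49817·m + 380651·b = 1290419.
Eliminating b: 380651·(row 1) − 49817·(row 2) gives 34750272·m = 380651·169181 − 49817·1290419 = 114113508, so m = 9509459/2895856.
Then b = (1290419 − 49817·(9509459/2895856))/380651 = 8572511/2895856.
At d = 13: f̂ = (9509459/2895856)·(169) + (8572511/2895856)·(2197) = 10220452619/1447928.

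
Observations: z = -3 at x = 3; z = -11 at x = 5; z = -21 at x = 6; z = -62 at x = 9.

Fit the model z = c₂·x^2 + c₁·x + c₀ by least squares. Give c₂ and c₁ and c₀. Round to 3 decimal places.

Sums needed: Σx^2·x^2 = 8563, Σx^2·x = 1097, Σx^2 = 151, Σx·x = 151, Σx = 23, Σ1 = 4.
Right-hand side: Σx^2·z = -6080, Σx·z = -748, Σz = -97.
So MᵀM·[c₂, c₁, c₀]ᵀ = Mᵀz: [[8563, 1097, 151]; [1097, 151, 23]; [151, 23, 4]]·[c₂, c₁, c₀]ᵀ = [-6080, -748, -97]ᵀ.
Inverting the 3×3 Gram matrix, [c₂, c₁, c₀]ᵀ = [-27/20, 1897/300, -1447/150]ᵀ.

c₂ = -1.350, c₁ = 6.323, c₀ = -9.647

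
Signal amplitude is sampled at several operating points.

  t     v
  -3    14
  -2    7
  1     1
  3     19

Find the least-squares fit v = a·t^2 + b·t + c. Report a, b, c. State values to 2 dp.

a = 1.95, b = 0.65, c = -0.79

Setting ∂/∂a … = 0 gives: 179·a + (-7)·b + 23·c = 326;  (-7)·a + 23·b + (-1)·c = 2;  23·a + (-1)·b + 4·c = 41.
Inverting the 3×3 Gram matrix, [a, b, c]ᵀ = [1379/708, 457/708, -93/118]ᵀ.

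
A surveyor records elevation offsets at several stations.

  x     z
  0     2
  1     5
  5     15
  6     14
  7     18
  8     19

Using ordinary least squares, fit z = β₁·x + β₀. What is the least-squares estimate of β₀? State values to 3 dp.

Normal-equation sums: Σx·x = 175, Σx = 27, Σ1 = 6.
For Aᵀz: Σx·z = 442, Σz = 73.
Eliminating β₀: 6·(row 1) − 27·(row 2) gives 321·β₁ = 6·442 − 27·73 = 681, so β₁ = 227/107.
Then β₀ = (73 − 27·(227/107))/6 = 841/321.

β₀ = 2.620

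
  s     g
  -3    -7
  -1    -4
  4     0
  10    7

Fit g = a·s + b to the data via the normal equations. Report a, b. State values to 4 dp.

Compute the Gram sums: Σs·s = 126, Σs = 10, Σ1 = 4.
And Σs·g = 95, Σg = -4.
Eliminating b: 4·(row 1) − 10·(row 2) gives 404·a = 4·95 − 10·(-4) = 420, so a = 105/101.
Then b = ((-4) − 10·(105/101))/4 = -727/202.

a = 1.0396, b = -3.5990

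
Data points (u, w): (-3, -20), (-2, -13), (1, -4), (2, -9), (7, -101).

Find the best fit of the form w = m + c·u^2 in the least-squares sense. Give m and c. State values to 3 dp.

Setting ∂/∂m … = 0 gives: 5·m + 67·c = -147;  67·m + 2515·c = -5221.
Eliminating c: 2515·(row 1) − 67·(row 2) gives 8086·m = 2515·(-147) − 67·(-5221) = -19898, so m = -9949/4043.
Then c = ((-5221) − 67·(-9949/4043))/2515 = -8128/4043.

m = -2.461, c = -2.010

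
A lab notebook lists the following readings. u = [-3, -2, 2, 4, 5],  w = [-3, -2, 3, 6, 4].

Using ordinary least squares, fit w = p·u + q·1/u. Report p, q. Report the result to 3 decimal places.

p = 0.974, q = 1.306

Normal-equation sums: Σu·u = 58, Σu·1/u = 5, Σ1/u·1/u = 2569/3600.
Moment sums: Σu·w = 63, Σ1/u·w = 29/5.
AᵀA·[p, q]ᵀ = Aᵀw becomes [[58, 5]; [5, 2569/3600]]·[p, q]ᵀ = [63, 29/5]ᵀ.
Eliminating q: (2569/3600)·(row 1) − 5·(row 2) gives (29501/1800)·p = (2569/3600)·63 − 5·(29/5) = 6383/400, so p = 57447/59002.
Then q = ((29/5) − 5·(57447/59002))/(2569/3600) = 38520/29501.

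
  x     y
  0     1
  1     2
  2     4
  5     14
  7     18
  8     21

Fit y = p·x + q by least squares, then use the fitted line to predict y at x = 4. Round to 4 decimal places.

The normal equations are: 143·p + 23·q = 374;  23·p + 6·q = 60.
Eliminating q: 6·(row 1) − 23·(row 2) gives 329·p = 6·374 − 23·60 = 864, so p = 864/329.
Then q = (60 − 23·(864/329))/6 = -22/329.
At x = 4: ŷ = (864/329)·(4) + (-22/329)·(1) = 3434/329.

ŷ = 10.4377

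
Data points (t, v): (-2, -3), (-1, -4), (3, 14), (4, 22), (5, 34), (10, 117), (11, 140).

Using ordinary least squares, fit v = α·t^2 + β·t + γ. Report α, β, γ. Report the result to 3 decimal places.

Forming MᵀM = [[25620, 2538, 276]; [2538, 276, 30]; [276, 30, 7]] and Mᵀv = [29952, 3020, 320]ᵀ gives MᵀM·[α, β, γ]ᵀ = Mᵀv.
Inverting the 3×3 Gram matrix, [α, β, γ]ᵀ = [62534/65401, 469564/196203, -146672/65401]ᵀ.

α = 0.956, β = 2.393, γ = -2.243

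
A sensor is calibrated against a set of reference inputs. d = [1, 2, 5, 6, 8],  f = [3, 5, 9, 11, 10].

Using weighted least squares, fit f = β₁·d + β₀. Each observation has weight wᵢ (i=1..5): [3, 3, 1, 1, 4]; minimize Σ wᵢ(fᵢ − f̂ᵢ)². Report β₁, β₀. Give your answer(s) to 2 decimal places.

β₁ = 0.99, β₀ = 2.69

Forming XᵀWX = [[332, 52]; [52, 12]] and XᵀWf = [470, 84]ᵀ gives XᵀWX·[β₁, β₀]ᵀ = XᵀWf.
Eliminating β₀: 12·(row 1) − 52·(row 2) gives 1280·β₁ = 12·470 − 52·84 = 1272, so β₁ = 159/160.
Then β₀ = (84 − 52·(159/160))/12 = 431/160.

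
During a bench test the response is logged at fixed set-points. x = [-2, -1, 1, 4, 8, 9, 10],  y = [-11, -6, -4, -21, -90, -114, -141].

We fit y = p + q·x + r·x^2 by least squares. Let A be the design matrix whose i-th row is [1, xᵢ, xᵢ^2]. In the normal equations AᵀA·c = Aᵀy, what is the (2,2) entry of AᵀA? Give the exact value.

Row 2 ↔ basis x, column 2 ↔ basis x, so (AᵀA)_{2,2} = Σᵢ (x)·(x) = (-2)·(-2) + (-1)·(-1) + (1)·(1) + (4)·(4) + (8)·(8) + (9)·(9) + (10)·(10) = 267.

267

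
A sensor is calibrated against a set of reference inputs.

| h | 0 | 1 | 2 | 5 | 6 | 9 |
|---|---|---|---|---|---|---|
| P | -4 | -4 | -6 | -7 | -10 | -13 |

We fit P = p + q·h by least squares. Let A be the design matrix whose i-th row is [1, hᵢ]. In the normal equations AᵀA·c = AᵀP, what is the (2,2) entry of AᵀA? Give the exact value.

147

Row 2 ↔ basis h, column 2 ↔ basis h, so (AᵀA)_{2,2} = Σᵢ (h)·(h) = (0)·(0) + (1)·(1) + (2)·(2) + (5)·(5) + (6)·(6) + (9)·(9) = 147.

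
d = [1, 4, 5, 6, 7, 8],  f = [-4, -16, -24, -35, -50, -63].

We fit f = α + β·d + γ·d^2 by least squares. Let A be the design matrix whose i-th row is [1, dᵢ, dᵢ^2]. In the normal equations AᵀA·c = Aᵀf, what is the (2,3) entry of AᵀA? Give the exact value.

Row 2 ↔ basis d, column 3 ↔ basis d^2, so (AᵀA)_{2,3} = Σᵢ (d)·(d^2) = (1)·(1) + (4)·(16) + (5)·(25) + (6)·(36) + (7)·(49) + (8)·(64) = 1261.

1261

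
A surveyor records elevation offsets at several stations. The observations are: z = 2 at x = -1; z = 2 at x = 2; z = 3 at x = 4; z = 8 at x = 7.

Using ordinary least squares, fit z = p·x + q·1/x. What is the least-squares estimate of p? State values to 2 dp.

The normal equations are: 70·p + 4·q = 70;  4·p + (1045/784)·q = 25/28.
(Σx·x = 70, Σx·1/x = 4, Σ1/x·1/x = 1045/784, Σx·z = 70, Σ1/x·z = 25/28.)
Determinant 70·(1045/784) − 4² = 4329/56.
p = (70·(1045/784) − 4·(25/28))/(4329/56) = 1675/1443; q = (70·(25/28) − 4·70)/(4329/56) = -4060/1443.

p = 1.16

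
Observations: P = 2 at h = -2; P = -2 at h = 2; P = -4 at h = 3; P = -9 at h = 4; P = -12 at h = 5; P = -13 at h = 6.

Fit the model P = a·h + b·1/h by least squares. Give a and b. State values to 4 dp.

The normal system XᵀX·[a, b]ᵀ = XᵀP is [[94, 6]; [6, 2669/3600]]·[a, b]ᵀ = [-194, -203/20]ᵀ.
Determinant 94·(2669/3600) − 6² = 60643/1800.
a = ((-194)·(2669/3600) − 6·(-203/20))/(60643/1800) = -149273/60643; b = (94·(-203/20) − 6·(-194))/(60643/1800) = 377820/60643.

a = -2.4615, b = 6.2302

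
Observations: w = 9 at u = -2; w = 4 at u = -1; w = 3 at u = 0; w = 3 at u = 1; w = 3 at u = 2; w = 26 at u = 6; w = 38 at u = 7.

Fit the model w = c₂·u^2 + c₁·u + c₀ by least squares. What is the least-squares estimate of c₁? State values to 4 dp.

c₁ = -1.3611

Entries of XᵀX: Σu^2·u^2 = 3731, Σu^2·u = 559, Σu^2 = 95, Σu·u = 95, Σu = 13, Σ1 = 7.
Moment sums: Σu^2·w = 2853, Σu·w = 409, Σw = 86.
XᵀX·[c₂, c₁, c₀]ᵀ = Xᵀw becomes [[3731, 559, 95]; [559, 95, 13]; [95, 13, 7]]·[c₂, c₁, c₀]ᵀ = [2853, 409, 86]ᵀ.
Solving the 3×3 system (Gaussian elimination) gives c₂ = 84299/93282, c₁ = -126967/93282, c₀ = 39629/15547.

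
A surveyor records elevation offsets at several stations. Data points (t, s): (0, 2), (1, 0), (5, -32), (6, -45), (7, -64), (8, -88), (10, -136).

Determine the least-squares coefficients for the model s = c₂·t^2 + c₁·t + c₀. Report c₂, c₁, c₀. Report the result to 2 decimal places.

Setting ∂/∂c₂ … = 0 gives: 18419·c₂ + 2197·c₁ + 275·c₀ = -24788;  2197·c₂ + 275·c₁ + 37·c₀ = -2942;  275·c₂ + 37·c₁ + 7·c₀ = -363.
Inverting the 3×3 Gram matrix, [c₂, c₁, c₀]ᵀ = [-65999/45672, 29335/45672, 11557/7612]ᵀ.

c₂ = -1.45, c₁ = 0.64, c₀ = 1.52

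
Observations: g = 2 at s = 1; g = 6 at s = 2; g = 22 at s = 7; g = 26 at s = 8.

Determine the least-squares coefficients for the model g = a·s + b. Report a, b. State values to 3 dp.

Compute the Gram sums: Σs·s = 118, Σs = 18, Σ1 = 4.
Right-hand side: Σs·g = 376, Σg = 56.
Normal equations: [[118, 18]; [18, 4]]·[a, b]ᵀ = [376, 56]ᵀ.
Δ = 118·4 − 18² = 148.
a = (376·4 − 18·56)/148 = 124/37; b = (118·56 − 18·376)/148 = -40/37.

a = 3.351, b = -1.081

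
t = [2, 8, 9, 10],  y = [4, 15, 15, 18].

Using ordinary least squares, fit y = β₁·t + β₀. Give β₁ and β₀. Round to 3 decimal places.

β₁ = 1.703, β₀ = 0.652

From the data, Σt·t = 249, Σt = 29, Σ1 = 4.
And Σt·y = 443, Σy = 52.
Normal equations: [[249, 29]; [29, 4]]·[β₁, β₀]ᵀ = [443, 52]ᵀ.
det = 249·4 − 29² = 155.
β₁ = (443·4 − 29·52)/155 = 264/155; β₀ = (249·52 − 29·443)/155 = 101/155.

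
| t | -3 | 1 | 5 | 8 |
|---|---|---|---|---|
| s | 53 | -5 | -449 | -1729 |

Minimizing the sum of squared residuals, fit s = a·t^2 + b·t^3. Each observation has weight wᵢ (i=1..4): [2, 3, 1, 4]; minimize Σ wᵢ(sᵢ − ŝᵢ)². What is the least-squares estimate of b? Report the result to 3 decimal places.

AᵀWA·[a, b]ᵀ = AᵀWs reads: 17174·a + 133714·b = -452910;  133714·a + 1065662·b = -3599994.
Eliminating b: 1065662·(row 1) − 133714·(row 2) gives 422245392·a = 1065662·(-452910) − 133714·(-3599994) = -1279378704, so a = -26653723/8796779.
Then b = ((-3599994) − 133714·(-26653723/8796779))/1065662 = -26372692/8796779.

b = -2.998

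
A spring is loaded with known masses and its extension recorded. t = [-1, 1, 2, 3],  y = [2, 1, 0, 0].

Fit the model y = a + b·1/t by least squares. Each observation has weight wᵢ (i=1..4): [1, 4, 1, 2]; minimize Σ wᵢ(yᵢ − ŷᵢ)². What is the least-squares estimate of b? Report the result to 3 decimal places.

b = -0.341

From the data, Σwᵢ·1 = 8, Σwᵢ·1/t = 25/6, Σwᵢ·1/t·1/t = 197/36.
And Σwᵢ·y = 6, Σwᵢ·1/t·y = 2.
det = 8·(197/36) − (25/6)² = 317/12.
a = (6·(197/36) − (25/6)·2)/(317/12) = 294/317; b = (8·2 − (25/6)·6)/(317/12) = -108/317.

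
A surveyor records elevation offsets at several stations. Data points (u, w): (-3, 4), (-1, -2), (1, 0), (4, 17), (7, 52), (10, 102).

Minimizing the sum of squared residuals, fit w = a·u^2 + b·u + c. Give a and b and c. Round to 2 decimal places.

Forming XᵀX = [[12740, 1380, 176]; [1380, 176, 18]; [176, 18, 6]] and Xᵀw = [13054, 1442, 173]ᵀ gives XᵀX·[a, b, c]ᵀ = Xᵀw.
Row-reducing yields a = 70156/74449, b = 146615/148898, c = -131219/74449.

a = 0.94, b = 0.98, c = -1.76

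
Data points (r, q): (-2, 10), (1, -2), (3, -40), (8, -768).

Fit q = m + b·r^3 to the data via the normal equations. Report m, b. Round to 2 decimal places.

Setting ∂/∂m … = 0 gives: 4·m + 532·b = -800;  532·m + 262938·b = -394378.
Eliminating b: 262938·(row 1) − 532·(row 2) gives 768728·m = 262938·(-800) − 532·(-394378) = -541304, so m = -67663/96091.
Then b = ((-394378) − 532·(-67663/96091))/262938 = -143989/96091.

m = -0.70, b = -1.50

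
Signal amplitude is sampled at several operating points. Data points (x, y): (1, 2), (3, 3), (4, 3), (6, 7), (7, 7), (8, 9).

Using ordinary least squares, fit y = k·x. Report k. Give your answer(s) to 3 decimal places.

From the data, Σx·x = 175.
And Σx·y = 186.
k = 186/175 = 1.06286.

k = 1.063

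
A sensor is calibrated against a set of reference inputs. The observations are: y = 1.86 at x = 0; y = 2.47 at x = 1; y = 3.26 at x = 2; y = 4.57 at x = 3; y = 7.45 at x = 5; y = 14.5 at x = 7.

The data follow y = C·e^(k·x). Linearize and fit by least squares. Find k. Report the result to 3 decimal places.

k = 0.290

Taking logs, ln y = k·x + ln C, so regress ln y on x.
Over the data: Σx = 18.0000, Σ(x)² = 88.0000, Σln y = 8.9084, Σx·ln y = 36.5863.
Normal system: [[88.0000, 18.0000]; [18.0000, 6]]·[k, ln C]ᵀ = [36.5863, 8.9084]ᵀ.
Δ = 88.0000·6 − (18.0000)² = 204.0000; k = (36.5863·6 − 18.0000·8.9084)/204.0000 = 0.29003, ln C = (88.0000·8.9084 − 18.0000·36.5863)/204.0000 = 0.61463.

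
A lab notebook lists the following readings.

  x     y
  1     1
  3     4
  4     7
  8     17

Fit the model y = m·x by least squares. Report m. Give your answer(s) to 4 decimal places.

Compute the Gram sums: Σx·x = 90.
For Aᵀy: Σx·y = 177.
AᵀA·[m]ᵀ = Aᵀy becomes [[90]]·[m]ᵀ = [177]ᵀ.
m = 177/90 = 1.96667.

m = 1.9667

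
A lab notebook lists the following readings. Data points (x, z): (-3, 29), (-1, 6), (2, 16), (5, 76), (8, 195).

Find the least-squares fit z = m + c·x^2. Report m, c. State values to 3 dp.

From the data, Σ1 = 5, Σx^2 = 103, Σx^2·x^2 = 4819.
Moment sums: Σz = 322, Σx^2·z = 14711.
Determinant 5·4819 − 103² = 13486.
m = (322·4819 − 103·14711)/13486 = 36485/13486; c = (5·14711 − 103·322)/13486 = 40389/13486.

m = 2.705, c = 2.995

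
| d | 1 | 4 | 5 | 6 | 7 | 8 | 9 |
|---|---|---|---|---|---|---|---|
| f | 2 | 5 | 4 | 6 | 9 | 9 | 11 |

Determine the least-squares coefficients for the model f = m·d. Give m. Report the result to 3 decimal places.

m = 1.147

With design matrix X, XᵀX = [[272]] and Xᵀf = [312]ᵀ.
Hence m = 312 / 272 ≈ 1.14706.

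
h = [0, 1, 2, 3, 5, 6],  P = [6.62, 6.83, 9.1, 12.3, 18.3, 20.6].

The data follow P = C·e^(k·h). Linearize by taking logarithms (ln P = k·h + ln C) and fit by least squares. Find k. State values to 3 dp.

Taking logs, ln P = k·h + ln C, so regress ln P on h.
Σh = 17.0000, Σ(h)² = 75.0000, Σln P = 14.4615, Σh·ln P = 46.5529.
Equations: 75.0000·k + 17.0000·ln C = 46.5529;  17.0000·k + 6·ln C = 14.4615.
Solving (det = 161.0000): k = 0.20790, ln C = 1.82119.

k = 0.208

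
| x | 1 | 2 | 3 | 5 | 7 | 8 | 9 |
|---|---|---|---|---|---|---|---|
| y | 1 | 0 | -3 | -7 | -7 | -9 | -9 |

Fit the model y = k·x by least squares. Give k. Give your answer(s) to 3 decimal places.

Entries of MᵀM: Σx·x = 233.
Right-hand side: Σx·y = -245.
Normal equations: [[233]]·[k]ᵀ = [-245]ᵀ.
k = (-245)/233 = -1.0515.

k = -1.052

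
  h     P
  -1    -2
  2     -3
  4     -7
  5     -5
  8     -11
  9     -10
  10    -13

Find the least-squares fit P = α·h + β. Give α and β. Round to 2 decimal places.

α = -1.00, β = -2.00

Entries of MᵀM: Σh·h = 291, Σh = 37, Σ1 = 7.
Right-hand side: Σh·P = -365, ΣP = -51.
Normal equations: [[291, 37]; [37, 7]]·[α, β]ᵀ = [-365, -51]ᵀ.
Eliminating β: 7·(row 1) − 37·(row 2) gives 668·α = 7·(-365) − 37·(-51) = -668, so α = -1.
Then β = ((-51) − 37·(-1))/7 = -2.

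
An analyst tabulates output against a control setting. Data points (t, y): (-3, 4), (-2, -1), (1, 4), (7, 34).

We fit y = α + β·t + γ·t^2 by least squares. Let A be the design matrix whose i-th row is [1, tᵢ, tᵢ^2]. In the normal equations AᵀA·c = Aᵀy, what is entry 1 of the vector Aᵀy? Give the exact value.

41

Entry 1 ↔ basis 1, so (Aᵀy)_{1} = Σᵢ yᵢ = (1)·(4) + (1)·(-1) + (1)·(4) + (1)·(34) = 41.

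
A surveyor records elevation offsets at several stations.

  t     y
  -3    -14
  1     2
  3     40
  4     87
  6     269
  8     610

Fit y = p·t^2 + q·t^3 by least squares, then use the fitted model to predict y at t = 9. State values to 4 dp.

From the data, Σt^2·t^2 = 5811, Σt^2·t^3 = 41569, Σt^3·t^3 = 314355.
And Σt^2·y = 50352, Σt^3·y = 377452.
Determinant 5811·314355 − 41569² = 98735144.
p = (50352·314355 − 41569·377452)/98735144 = 34525193/24683786; q = (5811·377452 − 41569·50352)/98735144 = 25072821/24683786.
At t = 9: ŷ = (34525193/24683786)·(81) + (25072821/24683786)·(729) = 10537313571/12341893.

ŷ = 853.7842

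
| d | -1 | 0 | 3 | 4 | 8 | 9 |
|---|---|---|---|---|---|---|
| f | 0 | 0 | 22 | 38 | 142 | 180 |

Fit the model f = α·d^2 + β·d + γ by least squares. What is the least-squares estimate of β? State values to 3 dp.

β = 1.249

With design matrix X, XᵀX = [[10995, 1331, 171]; [1331, 171, 23]; [171, 23, 6]] and Xᵀf = [24474, 2974, 382]ᵀ.
Inverting the 3×3 Gram matrix, [α, β, γ]ᵀ = [3235/1554, 647/518, -50/111]ᵀ.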